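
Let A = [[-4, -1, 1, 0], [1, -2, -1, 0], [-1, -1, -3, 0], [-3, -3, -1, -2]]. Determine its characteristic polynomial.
χ_A(x) = (x + 2)(x + 3)^3

xI - A = [[x + 4, 1, -1, 0], [-1, x + 2, 1, 0], [1, 1, x + 3, 0], [3, 3, 1, x + 2]].

Expanding det(xI - A) along the first row:
det(xI - A) = + (x + 4)·det([[x + 2, 1, 0], [1, x + 3, 0], [3, 1, x + 2]]) - (1)·det([[-1, 1, 0], [1, x + 3, 0], [3, 1, x + 2]]) + (-1)·det([[-1, x + 2, 0], [1, 1, 0], [3, 3, x + 2]]) - (0)·det([[-1, x + 2, 1], [1, 1, x + 3], [3, 3, 1]]).

Evaluating gives χ_A(x) = x^4 + 11x^3 + 45x^2 + 81x + 54 = (x + 2)(x + 3)^3.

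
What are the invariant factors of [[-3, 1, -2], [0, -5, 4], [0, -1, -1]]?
x + 3, (x + 3)^2

The Jordan structure of A has elementary divisors (x + 3)^2, (x + 3). Arranging the block sizes at each eigenvalue in decreasing order and taking row products gives the invariant factors.

Invariant factors (smallest first, each dividing the next): x + 3, (x + 3)^2.

Check: the last factor (x + 3)^2 is the minimal polynomial, and the product (x + 3)^3 is the characteristic polynomial.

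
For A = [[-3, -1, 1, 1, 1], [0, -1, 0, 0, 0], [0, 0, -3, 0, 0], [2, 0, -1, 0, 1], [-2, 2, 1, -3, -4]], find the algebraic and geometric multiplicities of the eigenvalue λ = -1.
The characteristic polynomial is (x + 1)^2(x + 3)^3, so the factor x + 1 appears with exponent 2: the algebraic multiplicity is 2.

rank(A + I) = 4, so the eigenspace has dimension 5 - 4 = 1: the geometric multiplicity is 1.

Since 1 < 2, A is not diagonalizable.

algebraic multiplicity 2, geometric multiplicity 1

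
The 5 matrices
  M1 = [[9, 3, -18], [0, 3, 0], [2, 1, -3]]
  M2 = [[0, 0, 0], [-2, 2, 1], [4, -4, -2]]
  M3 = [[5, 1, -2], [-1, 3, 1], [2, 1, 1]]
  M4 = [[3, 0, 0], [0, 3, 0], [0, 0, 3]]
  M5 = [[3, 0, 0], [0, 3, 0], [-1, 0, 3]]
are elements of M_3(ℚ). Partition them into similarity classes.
Characteristic polynomials: χ_{M1} = (x - 3)^3, χ_{M2} = x^3, χ_{M3} = (x - 3)^3, χ_{M4} = (x - 3)^3, χ_{M5} = (x - 3)^3.

{M1, M5}: invariant factors x - 3, (x - 3)^2.

{M2}: invariant factors x, x^2.

{M3}: invariant factors (x - 3)^3.

{M4}: invariant factors x - 3, x - 3, x - 3.

Matrices are similar if and only if their invariant-factor lists agree; the partition into similarity classes is {M1, M5}, {M2}, {M3}, {M4}.

4 classes: {M1, M5}, {M2}, {M3}, {M4}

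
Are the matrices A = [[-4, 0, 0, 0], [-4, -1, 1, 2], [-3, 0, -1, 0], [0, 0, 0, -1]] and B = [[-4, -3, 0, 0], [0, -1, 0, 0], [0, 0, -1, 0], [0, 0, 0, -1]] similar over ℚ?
Both have characteristic polynomial (x + 1)^3(x + 4), but the minimal polynomial of A is (x + 1)^2(x + 4) while the minimal polynomial of B is (x + 1)(x + 4). The minimal polynomial is a similarity invariant, so A and B are not similar.

No.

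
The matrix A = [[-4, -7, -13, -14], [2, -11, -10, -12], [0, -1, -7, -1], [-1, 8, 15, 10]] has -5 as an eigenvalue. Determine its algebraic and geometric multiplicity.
algebraic multiplicity 3, geometric multiplicity 1

The characteristic polynomial is (x - 3)(x + 5)^3, so the factor x + 5 appears with exponent 3: the algebraic multiplicity is 3.

rank(A + 5I) = 3, so the eigenspace has dimension 4 - 3 = 1: the geometric multiplicity is 1.

Since 1 < 3, A is not diagonalizable.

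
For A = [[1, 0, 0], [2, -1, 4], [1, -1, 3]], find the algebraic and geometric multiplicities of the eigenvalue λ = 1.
The characteristic polynomial is (x - 1)^3, so the factor x - 1 appears with exponent 3: the algebraic multiplicity is 3.

rank(A - I) = 1, so the eigenspace has dimension 3 - 1 = 2: the geometric multiplicity is 2.

Since 2 < 3, A is not diagonalizable.

algebraic multiplicity 3, geometric multiplicity 2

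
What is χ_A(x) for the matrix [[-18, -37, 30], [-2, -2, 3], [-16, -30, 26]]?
χ_A(x) = (x - 2)^3

xI - A = [[x + 18, 37, -30], [2, x + 2, -3], [16, 30, x - 26]].

Expanding det(xI - A) along the first row:
det(xI - A) = + (x + 18)·det([[x + 2, -3], [30, x - 26]]) - (37)·det([[2, -3], [16, x - 26]]) + (-30)·det([[2, x + 2], [16, 30]]).

Evaluating gives χ_A(x) = x^3 - 6x^2 + 12x - 8 = (x - 2)^3.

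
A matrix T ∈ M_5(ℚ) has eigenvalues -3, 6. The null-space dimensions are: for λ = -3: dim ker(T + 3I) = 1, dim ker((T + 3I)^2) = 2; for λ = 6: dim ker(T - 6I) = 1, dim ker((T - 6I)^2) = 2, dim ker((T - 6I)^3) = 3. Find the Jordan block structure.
Jordan blocks: (-3, 2), (6, 3)

λ = -3: successive nullity increments [1, 1] count blocks of size ≥ k; block sizes are [2].
λ = 6: successive nullity increments [1, 1, 1] count blocks of size ≥ k; block sizes are [3].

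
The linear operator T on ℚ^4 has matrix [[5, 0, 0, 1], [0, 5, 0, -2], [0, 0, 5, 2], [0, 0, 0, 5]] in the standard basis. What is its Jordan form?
J = [[5, 1, 0, 0], [0, 5, 0, 0], [0, 0, 5, 0], [0, 0, 0, 5]]

The characteristic polynomial is det(xI - A) = (x - 5)^4, so the eigenvalues are 5 (algebraic multiplicity 4).

For λ = 5: rank(A - 5I) = 1, rank((A - 5I)^2) = 0. The eigenspace has dimension 4 - 1 = 3, so there are 3 Jordan blocks; the rank sequence gives block sizes [2, 1, 1].

Assembling the blocks gives the Jordan form J above.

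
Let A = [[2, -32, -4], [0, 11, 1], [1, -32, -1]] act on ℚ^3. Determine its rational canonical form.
The invariant factors of A (the non-unit diagonal entries of the Smith normal form of xI - A over ℚ[x]) are (x - 6)(x - 3)^2, each dividing the next. The characteristic polynomial is their product, (x - 6)(x - 3)^2.

The rational canonical form is the block-diagonal matrix of companion matrices C(f_i):
R = [[0, 0, 54], [1, 0, -45], [0, 1, 12]].

R = [[0, 0, 54], [1, 0, -45], [0, 1, 12]]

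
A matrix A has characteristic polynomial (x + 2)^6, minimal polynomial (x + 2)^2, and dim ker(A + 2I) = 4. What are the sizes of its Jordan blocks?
Jordan blocks: (-2, 2), (-2, 2), (-2, 1), (-2, 1)

λ = -2: algebraic multiplicity 6 (exponent in χ_A), largest block size 2 (exponent in m_A), 4 blocks (geometric multiplicity). These force block sizes [2, 2, 1, 1].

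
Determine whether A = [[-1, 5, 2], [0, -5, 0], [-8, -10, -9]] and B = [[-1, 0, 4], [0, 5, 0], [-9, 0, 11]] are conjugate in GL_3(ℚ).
No.

trace(A) = -15 but trace(B) = 15. The trace is a similarity invariant, so A and B are not similar.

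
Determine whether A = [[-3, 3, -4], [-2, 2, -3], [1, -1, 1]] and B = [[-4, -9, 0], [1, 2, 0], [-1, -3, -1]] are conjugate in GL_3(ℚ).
No.

trace(A) = 0 but trace(B) = -3. The trace is a similarity invariant, so A and B are not similar.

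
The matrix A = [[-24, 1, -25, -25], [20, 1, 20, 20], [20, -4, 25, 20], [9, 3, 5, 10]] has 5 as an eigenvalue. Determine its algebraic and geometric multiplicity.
The characteristic polynomial is (x - 5)^2(x - 1)^2, so the factor x - 5 appears with exponent 2: the algebraic multiplicity is 2.

rank(A - 5I) = 2, so the eigenspace has dimension 4 - 2 = 2: the geometric multiplicity is 2.

algebraic multiplicity 2, geometric multiplicity 2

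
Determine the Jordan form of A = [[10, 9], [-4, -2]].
The characteristic polynomial is det(xI - A) = (x - 4)^2, so the eigenvalues are 4 (algebraic multiplicity 2).

For λ = 4: rank(A - 4I) = 1, rank((A - 4I)^2) = 0. The eigenspace has dimension 2 - 1 = 1, so there is 1 Jordan block; the rank sequence gives block sizes [2].

Assembling the blocks gives the Jordan form J above.

J = [[4, 1], [0, 4]]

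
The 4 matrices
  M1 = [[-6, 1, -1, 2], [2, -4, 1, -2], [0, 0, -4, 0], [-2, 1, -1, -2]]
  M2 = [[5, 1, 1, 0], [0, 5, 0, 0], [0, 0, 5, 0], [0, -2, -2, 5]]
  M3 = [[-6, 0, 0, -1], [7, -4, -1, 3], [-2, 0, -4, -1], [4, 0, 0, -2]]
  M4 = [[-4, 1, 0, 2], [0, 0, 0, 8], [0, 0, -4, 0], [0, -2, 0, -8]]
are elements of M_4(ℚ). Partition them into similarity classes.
Characteristic polynomials: χ_{M1} = (x + 4)^4, χ_{M2} = (x - 5)^4, χ_{M3} = (x + 4)^4, χ_{M4} = (x + 4)^4.

{M1}: invariant factors x + 4, (x + 4)^3.

{M2}: invariant factors x - 5, x - 5, (x - 5)^2.

{M3}: invariant factors (x + 4)^2, (x + 4)^2.

{M4}: invariant factors x + 4, x + 4, (x + 4)^2.

Matrices are similar if and only if their invariant-factor lists agree; the partition into similarity classes is {M1}, {M2}, {M3}, {M4}.

4 classes: {M1}, {M2}, {M3}, {M4}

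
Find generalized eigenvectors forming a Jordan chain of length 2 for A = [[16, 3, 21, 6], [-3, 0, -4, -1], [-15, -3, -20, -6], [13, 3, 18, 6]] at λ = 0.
v_1 = [[6, -1, -6, 5]]^T, v_2 = [[-3, 1, 3, -3]]^T

We seek v_1 ∈ ker(A^2) \ ker(A), then set v_{i+1} = A v_i.

One such chain is v_1 = [[6, -1, -6, 5]]^T, v_2 = [[-3, 1, 3, -3]]^T. Check: A v_2 = [[0, 0, 0, 0]]^T = 0.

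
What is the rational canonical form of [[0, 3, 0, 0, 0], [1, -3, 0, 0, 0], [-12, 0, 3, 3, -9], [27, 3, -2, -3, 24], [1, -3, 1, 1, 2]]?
R = [[0, 3, 0, 0, 0], [1, -3, 0, 0, 0], [0, 0, 0, 0, -15], [0, 0, 1, 0, 18], [0, 0, 0, 1, 2]]

The invariant factors of A (the non-unit diagonal entries of the Smith normal form of xI - A over ℚ[x]) are x^2 + 3x - 3, (x - 5)(x^2 + 3x - 3), each dividing the next. The characteristic polynomial is their product, (x - 5)(x^2 + 3x - 3)^2.

The rational canonical form is the block-diagonal matrix of companion matrices C(f_i):
R = [[0, 3, 0, 0, 0], [1, -3, 0, 0, 0], [0, 0, 0, 0, -15], [0, 0, 1, 0, 18], [0, 0, 0, 1, 2]].

Note the characteristic polynomial does not split into linear factors over ℚ, so A has no Jordan form over ℚ; the rational canonical form exists over any field.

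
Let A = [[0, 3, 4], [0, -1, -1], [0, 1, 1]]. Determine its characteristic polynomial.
xI - A = [[x, -3, -4], [0, x + 1, 1], [0, -1, x - 1]].

Expanding det(xI - A) along the first row:
det(xI - A) = + (x)·det([[x + 1, 1], [-1, x - 1]]) - (-3)·det([[0, 1], [0, x - 1]]) + (-4)·det([[0, x + 1], [0, -1]]).

Evaluating gives χ_A(x) = x^3.

χ_A(x) = x^3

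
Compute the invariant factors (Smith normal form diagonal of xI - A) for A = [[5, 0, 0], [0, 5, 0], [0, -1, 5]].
The Jordan structure of A has elementary divisors (x - 5)^2, (x - 5). Arranging the block sizes at each eigenvalue in decreasing order and taking row products gives the invariant factors.

Invariant factors (smallest first, each dividing the next): x - 5, (x - 5)^2.

Check: the last factor (x - 5)^2 is the minimal polynomial, and the product (x - 5)^3 is the characteristic polynomial.

x - 5, (x - 5)^2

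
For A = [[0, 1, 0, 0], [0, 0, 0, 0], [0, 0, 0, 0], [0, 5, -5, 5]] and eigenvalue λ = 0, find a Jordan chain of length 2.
We seek v_1 ∈ ker(A^2) \ ker(A), then set v_{i+1} = A v_i.

One such chain is v_1 = [[0, 1, -3, -4]]^T, v_2 = [[1, 0, 0, 0]]^T. Check: A v_2 = [[0, 0, 0, 0]]^T = 0.

v_1 = [[0, 1, -3, -4]]^T, v_2 = [[1, 0, 0, 0]]^T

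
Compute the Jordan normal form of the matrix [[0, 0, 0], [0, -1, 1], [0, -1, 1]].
The characteristic polynomial is det(xI - A) = x^3, so the eigenvalues are 0 (algebraic multiplicity 3).

For λ = 0: rank(A) = 1, rank(A^2) = 0. The eigenspace has dimension 3 - 1 = 2, so there are 2 Jordan blocks; the rank sequence gives block sizes [2, 1].

Assembling the blocks gives the Jordan form J above.

J = [[0, 1, 0], [0, 0, 0], [0, 0, 0]]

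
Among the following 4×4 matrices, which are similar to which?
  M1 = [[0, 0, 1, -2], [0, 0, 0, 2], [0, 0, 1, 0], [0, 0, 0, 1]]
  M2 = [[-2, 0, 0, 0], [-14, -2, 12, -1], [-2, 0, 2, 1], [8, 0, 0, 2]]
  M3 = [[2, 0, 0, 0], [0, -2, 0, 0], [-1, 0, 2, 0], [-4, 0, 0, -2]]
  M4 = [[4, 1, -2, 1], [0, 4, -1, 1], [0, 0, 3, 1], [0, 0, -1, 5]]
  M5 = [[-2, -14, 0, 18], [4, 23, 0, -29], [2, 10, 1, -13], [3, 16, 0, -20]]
4 classes: {M1}, {M2, M3}, {M4}, {M5}

Characteristic polynomials: χ_{M1} = x^2(x - 1)^2, χ_{M2} = (x - 2)^2(x + 2)^2, χ_{M3} = (x - 2)^2(x + 2)^2, χ_{M4} = (x - 4)^4, χ_{M5} = x^2(x - 1)^2.

{M1}: invariant factors x(x - 1), x(x - 1).

{M2, M3}: invariant factors x + 2, (x - 2)^2(x + 2).

{M4}: invariant factors (x - 4)^2, (x - 4)^2.

{M5}: invariant factors x - 1, x^2(x - 1).

Matrices are similar if and only if their invariant-factor lists agree; the partition into similarity classes is {M1}, {M2, M3}, {M4}, {M5}.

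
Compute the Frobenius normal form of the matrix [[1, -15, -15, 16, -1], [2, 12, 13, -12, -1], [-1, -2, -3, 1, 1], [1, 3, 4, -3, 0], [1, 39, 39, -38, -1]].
The invariant factors of A (the non-unit diagonal entries of the Smith normal form of xI - A over ℚ[x]) are (x - 6)(x^2 - 3)^2, each dividing the next. The characteristic polynomial is their product, (x - 6)(x^2 - 3)^2.

The rational canonical form is the block-diagonal matrix of companion matrices C(f_i):
R = [[0, 0, 0, 0, 54], [1, 0, 0, 0, -9], [0, 1, 0, 0, -36], [0, 0, 1, 0, 6], [0, 0, 0, 1, 6]].

Note the characteristic polynomial does not split into linear factors over ℚ, so A has no Jordan form over ℚ; the rational canonical form exists over any field.

R = [[0, 0, 0, 0, 54], [1, 0, 0, 0, -9], [0, 1, 0, 0, -36], [0, 0, 1, 0, 6], [0, 0, 0, 1, 6]]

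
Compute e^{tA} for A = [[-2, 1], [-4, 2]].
e^{tA} = [[1 - 2*t, t], [-4*t, 2*t + 1]]

A has Jordan form J = [[0, 1], [0, 0]] with A = PJP^{-1}, so e^{tA} = P e^{tJ} P^{-1}.

For a Jordan block J_k(λ), e^{tJ_k(λ)} = e^{λt} · (I + tN + t^2 N^2/2! + ... + t^{k-1} N^{k-1}/(k-1)!) where N is the nilpotent superdiagonal part.

Assembling the blocks and conjugating back gives the entries of e^{tA} as shown above.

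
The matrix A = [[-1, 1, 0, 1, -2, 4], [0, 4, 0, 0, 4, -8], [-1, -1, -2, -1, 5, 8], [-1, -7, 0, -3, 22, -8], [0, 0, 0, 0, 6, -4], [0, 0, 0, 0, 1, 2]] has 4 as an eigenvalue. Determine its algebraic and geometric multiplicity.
algebraic multiplicity 3, geometric multiplicity 2

The characteristic polynomial is (x - 4)^3(x + 2)^3, so the factor x - 4 appears with exponent 3: the algebraic multiplicity is 3.

rank(A - 4I) = 4, so the eigenspace has dimension 6 - 4 = 2: the geometric multiplicity is 2.

Since 2 < 3, A is not diagonalizable.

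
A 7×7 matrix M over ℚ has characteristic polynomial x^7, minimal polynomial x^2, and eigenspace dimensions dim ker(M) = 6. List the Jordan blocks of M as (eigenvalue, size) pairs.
Jordan blocks: (0, 2), (0, 1), (0, 1), (0, 1), (0, 1), (0, 1)

λ = 0: algebraic multiplicity 7 (exponent in χ_M), largest block size 2 (exponent in m_M), 6 blocks (geometric multiplicity). These force block sizes [2, 1, 1, 1, 1, 1].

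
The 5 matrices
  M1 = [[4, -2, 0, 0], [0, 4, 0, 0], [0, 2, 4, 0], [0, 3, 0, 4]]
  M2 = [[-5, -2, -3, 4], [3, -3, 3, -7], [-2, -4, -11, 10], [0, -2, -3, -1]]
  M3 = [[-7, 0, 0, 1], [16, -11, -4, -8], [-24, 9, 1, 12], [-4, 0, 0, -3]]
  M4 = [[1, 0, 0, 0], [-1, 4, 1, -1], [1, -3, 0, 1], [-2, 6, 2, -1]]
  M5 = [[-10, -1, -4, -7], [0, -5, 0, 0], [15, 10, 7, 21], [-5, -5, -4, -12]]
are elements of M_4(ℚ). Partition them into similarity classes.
3 classes: {M1}, {M2, M3, M5}, {M4}

Characteristic polynomials: χ_{M1} = (x - 4)^4, χ_{M2} = (x + 5)^4, χ_{M3} = (x + 5)^4, χ_{M4} = (x - 1)^4, χ_{M5} = (x + 5)^4.

{M1}: invariant factors x - 4, x - 4, (x - 4)^2.

{M2, M3, M5}: invariant factors (x + 5)^2, (x + 5)^2.

{M4}: invariant factors x - 1, x - 1, (x - 1)^2.

Matrices are similar if and only if their invariant-factor lists agree; the partition into similarity classes is {M1}, {M2, M3, M5}, {M4}.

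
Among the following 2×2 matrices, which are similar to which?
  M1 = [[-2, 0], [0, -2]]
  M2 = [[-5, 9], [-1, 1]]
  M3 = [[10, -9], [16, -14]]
2 classes: {M1}, {M2, M3}

Characteristic polynomials: χ_{M1} = (x + 2)^2, χ_{M2} = (x + 2)^2, χ_{M3} = (x + 2)^2.

{M1}: invariant factors x + 2, x + 2.

{M2, M3}: invariant factors (x + 2)^2.

Matrices are similar if and only if their invariant-factor lists agree; the partition into similarity classes is {M1}, {M2, M3}.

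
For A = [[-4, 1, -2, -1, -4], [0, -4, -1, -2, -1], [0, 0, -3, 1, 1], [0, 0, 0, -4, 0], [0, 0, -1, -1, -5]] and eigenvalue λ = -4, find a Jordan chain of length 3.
We seek v_1 ∈ ker((A + 4I)^3) \ ker((A + 4I)^2), then set v_{i+1} = (A + 4I) v_i.

One such chain is v_1 = [[3, 0, 1, -1, 0]]^T, v_2 = [[-1, 1, 0, 0, 0]]^T, v_3 = [[1, 0, 0, 0, 0]]^T. Check: (A + 4I) v_3 = [[0, 0, 0, 0, 0]]^T = 0.

v_1 = [[3, 0, 1, -1, 0]]^T, v_2 = [[-1, 1, 0, 0, 0]]^T, v_3 = [[1, 0, 0, 0, 0]]^T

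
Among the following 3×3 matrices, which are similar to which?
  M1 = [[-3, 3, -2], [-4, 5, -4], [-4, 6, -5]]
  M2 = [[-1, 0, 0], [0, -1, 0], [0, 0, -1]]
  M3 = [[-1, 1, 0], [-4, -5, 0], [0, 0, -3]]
3 classes: {M1}, {M2}, {M3}

Characteristic polynomials: χ_{M1} = (x + 1)^3, χ_{M2} = (x + 1)^3, χ_{M3} = (x + 3)^3.

{M1}: invariant factors x + 1, (x + 1)^2.

{M2}: invariant factors x + 1, x + 1, x + 1.

{M3}: invariant factors x + 3, (x + 3)^2.

Matrices are similar if and only if their invariant-factor lists agree; the partition into similarity classes is {M1}, {M2}, {M3}.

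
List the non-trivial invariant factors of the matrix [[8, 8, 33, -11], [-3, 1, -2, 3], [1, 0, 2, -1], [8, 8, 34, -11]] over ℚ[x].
(x - 1)^3(x + 3)

The Jordan structure of A has elementary divisors (x + 3), (x - 1)^3. Arranging the block sizes at each eigenvalue in decreasing order and taking row products gives the invariant factors.

Invariant factors (smallest first, each dividing the next): (x - 1)^3(x + 3).

Check: the last factor (x - 1)^3(x + 3) is the minimal polynomial, and the product (x - 1)^3(x + 3) is the characteristic polynomial.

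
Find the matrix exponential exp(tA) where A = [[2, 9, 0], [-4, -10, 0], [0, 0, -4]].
e^{tA} = [[(6*t + 1)*e^{-4*t}, 9*t*e^{-4*t}, 0], [-4*t*e^{-4*t}, (1 - 6*t)*e^{-4*t}, 0], [0, 0, e^{-4*t}]]

A has Jordan form J = [[-4, 1, 0], [0, -4, 0], [0, 0, -4]] with A = PJP^{-1}, so e^{tA} = P e^{tJ} P^{-1}.

For a Jordan block J_k(λ), e^{tJ_k(λ)} = e^{λt} · (I + tN + t^2 N^2/2! + ... + t^{k-1} N^{k-1}/(k-1)!) where N is the nilpotent superdiagonal part.

Assembling the blocks and conjugating back gives the entries of e^{tA} as shown above.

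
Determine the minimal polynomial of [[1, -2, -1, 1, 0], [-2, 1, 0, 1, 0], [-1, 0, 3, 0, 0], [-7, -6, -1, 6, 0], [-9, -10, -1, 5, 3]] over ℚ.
The characteristic polynomial factors as (x - 3)^4(x - 2). The minimal polynomial is ∏(x - λ)^{k_λ} where k_λ is the size of the largest Jordan block at λ.

For λ = 2: rank(A - 2I) = 4, and the largest Jordan block has size 1 (the smallest k with rank((A - 2I)^k) = rank((A - 2I)^(k+1))).
For λ = 3: rank(A - 3I) = 3, and the largest Jordan block has size 3 (the smallest k with rank((A - 3I)^k) = rank((A - 3I)^(k+1))).

So m_A(x) = (x - 3)^3(x - 2).

m_A(x) = (x - 3)^3(x - 2)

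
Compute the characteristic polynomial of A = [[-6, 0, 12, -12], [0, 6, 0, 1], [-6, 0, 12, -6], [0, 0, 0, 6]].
xI - A = [[x + 6, 0, -12, 12], [0, x - 6, 0, -1], [6, 0, x - 12, 6], [0, 0, 0, x - 6]].

Expanding det(xI - A) along the first row:
det(xI - A) = + (x + 6)·det([[x - 6, 0, -1], [0, x - 12, 6], [0, 0, x - 6]]) - (0)·det([[0, 0, -1], [6, x - 12, 6], [0, 0, x - 6]]) + (-12)·det([[0, x - 6, -1], [6, 0, 6], [0, 0, x - 6]]) - (12)·det([[0, x - 6, 0], [6, 0, x - 12], [0, 0, 0]]).

Evaluating gives χ_A(x) = x^4 - 18x^3 + 108x^2 - 216x = x(x - 6)^3.

χ_A(x) = x(x - 6)^3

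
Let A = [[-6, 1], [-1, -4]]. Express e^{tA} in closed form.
A has Jordan form J = [[-5, 1], [0, -5]] with A = PJP^{-1}, so e^{tA} = P e^{tJ} P^{-1}.

For a Jordan block J_k(λ), e^{tJ_k(λ)} = e^{λt} · (I + tN + t^2 N^2/2! + ... + t^{k-1} N^{k-1}/(k-1)!) where N is the nilpotent superdiagonal part.

Assembling the blocks and conjugating back gives the entries of e^{tA} as shown above.

e^{tA} = [[(1 - t)*e^{-5*t}, t*e^{-5*t}], [-t*e^{-5*t}, (t + 1)*e^{-5*t}]]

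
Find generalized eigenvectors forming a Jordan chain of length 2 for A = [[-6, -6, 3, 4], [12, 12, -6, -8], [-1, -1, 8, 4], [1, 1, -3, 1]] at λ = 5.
v_1 = [[0, 0, 1, -1]]^T, v_2 = [[-1, 2, -1, 1]]^T

We seek v_1 ∈ ker((A - 5I)^2) \ ker(A - 5I), then set v_{i+1} = (A - 5I) v_i.

One such chain is v_1 = [[0, 0, 1, -1]]^T, v_2 = [[-1, 2, -1, 1]]^T. Check: (A - 5I) v_2 = [[0, 0, 0, 0]]^T = 0.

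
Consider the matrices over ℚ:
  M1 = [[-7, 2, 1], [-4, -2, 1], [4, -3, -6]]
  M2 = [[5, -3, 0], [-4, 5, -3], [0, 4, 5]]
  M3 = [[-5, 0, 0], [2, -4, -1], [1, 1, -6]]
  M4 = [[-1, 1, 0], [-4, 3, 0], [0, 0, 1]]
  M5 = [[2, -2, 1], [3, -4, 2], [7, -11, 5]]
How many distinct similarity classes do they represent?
4 classes: {M1, M3}, {M2}, {M4}, {M5}

Characteristic polynomials: χ_{M1} = (x + 5)^3, χ_{M2} = (x - 5)^3, χ_{M3} = (x + 5)^3, χ_{M4} = (x - 1)^3, χ_{M5} = (x - 1)^3.

{M1, M3}: invariant factors (x + 5)^3.

{M2}: invariant factors (x - 5)^3.

{M4}: invariant factors x - 1, (x - 1)^2.

{M5}: invariant factors (x - 1)^3.

Matrices are similar if and only if their invariant-factor lists agree; the partition into similarity classes is {M1, M3}, {M2}, {M4}, {M5}.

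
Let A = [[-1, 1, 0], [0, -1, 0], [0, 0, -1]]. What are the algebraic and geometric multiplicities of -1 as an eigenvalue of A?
The characteristic polynomial is (x + 1)^3, so the factor x + 1 appears with exponent 3: the algebraic multiplicity is 3.

rank(A + I) = 1, so the eigenspace has dimension 3 - 1 = 2: the geometric multiplicity is 2.

Since 2 < 3, A is not diagonalizable.

algebraic multiplicity 3, geometric multiplicity 2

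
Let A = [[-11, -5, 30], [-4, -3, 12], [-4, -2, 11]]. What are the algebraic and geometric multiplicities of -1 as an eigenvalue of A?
algebraic multiplicity 3, geometric multiplicity 2

The characteristic polynomial is (x + 1)^3, so the factor x + 1 appears with exponent 3: the algebraic multiplicity is 3.

rank(A + I) = 1, so the eigenspace has dimension 3 - 1 = 2: the geometric multiplicity is 2.

Since 2 < 3, A is not diagonalizable.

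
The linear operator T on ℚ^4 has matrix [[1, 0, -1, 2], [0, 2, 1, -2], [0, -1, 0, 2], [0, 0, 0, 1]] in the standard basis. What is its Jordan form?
The characteristic polynomial is det(xI - A) = (x - 1)^4, so the eigenvalues are 1 (algebraic multiplicity 4).

For λ = 1: rank(A - I) = 2, rank((A - I)^2) = 1, rank((A - I)^3) = 0. The eigenspace has dimension 4 - 2 = 2, so there are 2 Jordan blocks; the rank sequence gives block sizes [3, 1].

Assembling the blocks gives the Jordan form J above.

J = [[1, 1, 0, 0], [0, 1, 1, 0], [0, 0, 1, 0], [0, 0, 0, 1]]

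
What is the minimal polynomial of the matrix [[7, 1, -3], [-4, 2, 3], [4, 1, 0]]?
The characteristic polynomial factors as (x - 3)^3. The minimal polynomial is ∏(x - λ)^{k_λ} where k_λ is the size of the largest Jordan block at λ.

For λ = 3: rank(A - 3I) = 1, and the largest Jordan block has size 2 (the smallest k with rank((A - 3I)^k) = rank((A - 3I)^(k+1))).

So m_A(x) = (x - 3)^2.

m_A(x) = (x - 3)^2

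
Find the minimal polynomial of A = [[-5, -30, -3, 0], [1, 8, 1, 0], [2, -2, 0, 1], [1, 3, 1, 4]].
The characteristic polynomial factors as (x - 3)^3(x + 2). The minimal polynomial is ∏(x - λ)^{k_λ} where k_λ is the size of the largest Jordan block at λ.

For λ = -2: rank(A + 2I) = 3, and the largest Jordan block has size 1 (the smallest k with rank((A + 2I)^k) = rank((A + 2I)^(k+1))).
For λ = 3: rank(A - 3I) = 3, and the largest Jordan block has size 3 (the smallest k with rank((A - 3I)^k) = rank((A - 3I)^(k+1))).

So m_A(x) = (x - 3)^3(x + 2).

m_A(x) = (x - 3)^3(x + 2)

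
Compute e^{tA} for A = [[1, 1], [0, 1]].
e^{tA} = [[e^{t}, t*e^{t}], [0, e^{t}]]

A has Jordan form J = [[1, 1], [0, 1]] with A = PJP^{-1}, so e^{tA} = P e^{tJ} P^{-1}.

For a Jordan block J_k(λ), e^{tJ_k(λ)} = e^{λt} · (I + tN + t^2 N^2/2! + ... + t^{k-1} N^{k-1}/(k-1)!) where N is the nilpotent superdiagonal part.

Assembling the blocks and conjugating back gives the entries of e^{tA} as shown above.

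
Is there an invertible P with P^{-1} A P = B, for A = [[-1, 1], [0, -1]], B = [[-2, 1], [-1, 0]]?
Two matrices over a field are similar if and only if they have the same invariant factors.

Both A and B have characteristic polynomial (x + 1)^2 and minimal polynomial (x + 1)^2. Computing further, both have invariant factors (x + 1)^2. Hence A and B are similar.

Yes.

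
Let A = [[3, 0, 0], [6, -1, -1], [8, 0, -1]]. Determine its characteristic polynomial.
χ_A(x) = (x - 3)(x + 1)^2

xI - A = [[x - 3, 0, 0], [-6, x + 1, 1], [-8, 0, x + 1]].

Expanding det(xI - A) along the first row:
det(xI - A) = + (x - 3)·det([[x + 1, 1], [0, x + 1]]) - (0)·det([[-6, 1], [-8, x + 1]]) + (0)·det([[-6, x + 1], [-8, 0]]).

Evaluating gives χ_A(x) = x^3 - x^2 - 5x - 3 = (x - 3)(x + 1)^2.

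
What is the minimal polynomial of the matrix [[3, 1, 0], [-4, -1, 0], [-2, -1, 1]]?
m_A(x) = (x - 1)^2

The characteristic polynomial factors as (x - 1)^3. The minimal polynomial is ∏(x - λ)^{k_λ} where k_λ is the size of the largest Jordan block at λ.

For λ = 1: rank(A - I) = 1, and the largest Jordan block has size 2 (the smallest k with rank((A - I)^k) = rank((A - I)^(k+1))).

So m_A(x) = (x - 1)^2.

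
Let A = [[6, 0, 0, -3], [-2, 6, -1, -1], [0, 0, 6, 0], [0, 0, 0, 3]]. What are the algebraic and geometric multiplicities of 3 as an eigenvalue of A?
The characteristic polynomial is (x - 6)^3(x - 3), so the factor x - 3 appears with exponent 1: the algebraic multiplicity is 1.

rank(A - 3I) = 3, so the eigenspace has dimension 4 - 3 = 1: the geometric multiplicity is 1.

algebraic multiplicity 1, geometric multiplicity 1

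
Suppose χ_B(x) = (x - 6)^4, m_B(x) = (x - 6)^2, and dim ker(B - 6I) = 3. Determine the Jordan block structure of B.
λ = 6: algebraic multiplicity 4 (exponent in χ_B), largest block size 2 (exponent in m_B), 3 blocks (geometric multiplicity). These force block sizes [2, 1, 1].

Jordan blocks: (6, 2), (6, 1), (6, 1)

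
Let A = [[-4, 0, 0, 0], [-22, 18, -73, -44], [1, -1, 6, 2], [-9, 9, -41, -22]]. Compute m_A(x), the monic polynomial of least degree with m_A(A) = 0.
m_A(x) = (x - 3)^2(x + 4)

The characteristic polynomial factors as (x - 3)^2(x + 4)^2. The minimal polynomial is ∏(x - λ)^{k_λ} where k_λ is the size of the largest Jordan block at λ.

For λ = -4: rank(A + 4I) = 2, and the largest Jordan block has size 1 (the smallest k with rank((A + 4I)^k) = rank((A + 4I)^(k+1))).
For λ = 3: rank(A - 3I) = 3, and the largest Jordan block has size 2 (the smallest k with rank((A - 3I)^k) = rank((A - 3I)^(k+1))).

So m_A(x) = (x - 3)^2(x + 4).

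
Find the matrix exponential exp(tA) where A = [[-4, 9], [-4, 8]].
e^{tA} = [[(1 - 6*t)*e^{2*t}, 9*t*e^{2*t}], [-4*t*e^{2*t}, (6*t + 1)*e^{2*t}]]

A has Jordan form J = [[2, 1], [0, 2]] with A = PJP^{-1}, so e^{tA} = P e^{tJ} P^{-1}.

For a Jordan block J_k(λ), e^{tJ_k(λ)} = e^{λt} · (I + tN + t^2 N^2/2! + ... + t^{k-1} N^{k-1}/(k-1)!) where N is the nilpotent superdiagonal part.

Assembling the blocks and conjugating back gives the entries of e^{tA} as shown above.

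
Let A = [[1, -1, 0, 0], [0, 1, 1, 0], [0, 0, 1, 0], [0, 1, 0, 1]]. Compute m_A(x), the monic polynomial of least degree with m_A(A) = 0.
The characteristic polynomial factors as (x - 1)^4. The minimal polynomial is ∏(x - λ)^{k_λ} where k_λ is the size of the largest Jordan block at λ.

For λ = 1: rank(A - I) = 2, and the largest Jordan block has size 3 (the smallest k with rank((A - I)^k) = rank((A - I)^(k+1))).

So m_A(x) = (x - 1)^3.

m_A(x) = (x - 1)^3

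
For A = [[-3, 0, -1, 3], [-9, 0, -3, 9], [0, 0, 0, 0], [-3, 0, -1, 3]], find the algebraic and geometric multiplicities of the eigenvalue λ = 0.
algebraic multiplicity 4, geometric multiplicity 3

The characteristic polynomial is x^4, so the factor x appears with exponent 4: the algebraic multiplicity is 4.

rank(A) = 1, so the eigenspace has dimension 4 - 1 = 3: the geometric multiplicity is 3.

Since 3 < 4, A is not diagonalizable.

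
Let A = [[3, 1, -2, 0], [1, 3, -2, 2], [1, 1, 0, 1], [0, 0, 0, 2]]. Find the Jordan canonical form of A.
J = [[2, 1, 0, 0], [0, 2, 0, 0], [0, 0, 2, 1], [0, 0, 0, 2]]

The characteristic polynomial is det(xI - A) = (x - 2)^4, so the eigenvalues are 2 (algebraic multiplicity 4).

For λ = 2: rank(A - 2I) = 2, rank((A - 2I)^2) = 0. The eigenspace has dimension 4 - 2 = 2, so there are 2 Jordan blocks; the rank sequence gives block sizes [2, 2].

Assembling the blocks gives the Jordan form J above.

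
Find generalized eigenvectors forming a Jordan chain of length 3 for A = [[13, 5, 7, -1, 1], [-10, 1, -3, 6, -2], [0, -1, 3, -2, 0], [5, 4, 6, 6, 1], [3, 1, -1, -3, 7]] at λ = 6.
We seek v_1 ∈ ker((A - 6I)^3) \ ker((A - 6I)^2), then set v_{i+1} = (A - 6I) v_i.

One such chain is v_1 = [[-1, 0, 1, -1, 0]]^T, v_2 = [[1, 1, -1, 1, -1]]^T, v_3 = [[3, -4, 0, 2, 1]]^T. Check: (A - 6I) v_3 = [[0, 0, 0, 0, 0]]^T = 0.

v_1 = [[-1, 0, 1, -1, 0]]^T, v_2 = [[1, 1, -1, 1, -1]]^T, v_3 = [[3, -4, 0, 2, 1]]^T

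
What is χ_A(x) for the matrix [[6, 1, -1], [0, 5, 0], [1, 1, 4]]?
xI - A = [[x - 6, -1, 1], [0, x - 5, 0], [-1, -1, x - 4]].

Expanding det(xI - A) along the first row:
det(xI - A) = + (x - 6)·det([[x - 5, 0], [-1, x - 4]]) - (-1)·det([[0, 0], [-1, x - 4]]) + (1)·det([[0, x - 5], [-1, -1]]).

Evaluating gives χ_A(x) = x^3 - 15x^2 + 75x - 125 = (x - 5)^3.

χ_A(x) = (x - 5)^3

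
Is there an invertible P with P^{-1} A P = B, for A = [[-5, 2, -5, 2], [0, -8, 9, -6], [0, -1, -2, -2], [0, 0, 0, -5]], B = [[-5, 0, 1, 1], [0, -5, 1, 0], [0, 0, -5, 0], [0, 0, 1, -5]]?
Two matrices over a field are similar if and only if they have the same invariant factors.

Both A and B have characteristic polynomial (x + 5)^4 and minimal polynomial (x + 5)^3. Computing further, both have invariant factors x + 5, (x + 5)^3. Hence A and B are similar.

Yes.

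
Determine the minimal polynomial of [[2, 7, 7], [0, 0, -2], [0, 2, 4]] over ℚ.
The characteristic polynomial factors as (x - 2)^3. The minimal polynomial is ∏(x - λ)^{k_λ} where k_λ is the size of the largest Jordan block at λ.

For λ = 2: rank(A - 2I) = 1, and the largest Jordan block has size 2 (the smallest k with rank((A - 2I)^k) = rank((A - 2I)^(k+1))).

So m_A(x) = (x - 2)^2.

m_A(x) = (x - 2)^2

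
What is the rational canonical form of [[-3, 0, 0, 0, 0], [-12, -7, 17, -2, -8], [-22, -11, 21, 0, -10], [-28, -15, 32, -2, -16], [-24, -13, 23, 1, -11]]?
R = [[-3, 0, 0, 0, 0], [0, 0, 0, 0, 0], [0, 1, 0, 0, -12], [0, 0, 1, 0, 8], [0, 0, 0, 1, 1]]

The invariant factors of A (the non-unit diagonal entries of the Smith normal form of xI - A over ℚ[x]) are x + 3, x(x - 2)^2(x + 3), each dividing the next. The characteristic polynomial is their product, x(x - 2)^2(x + 3)^2.

The rational canonical form is the block-diagonal matrix of companion matrices C(f_i):
R = [[-3, 0, 0, 0, 0], [0, 0, 0, 0, 0], [0, 1, 0, 0, -12], [0, 0, 1, 0, 8], [0, 0, 0, 1, 1]].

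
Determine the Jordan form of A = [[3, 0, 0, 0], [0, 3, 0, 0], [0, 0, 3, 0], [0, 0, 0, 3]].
The characteristic polynomial is det(xI - A) = (x - 3)^4, so the eigenvalues are 3 (algebraic multiplicity 4).

For λ = 3: rank(A - 3I) = 0. The eigenspace has dimension 4 - 0 = 4, so there are 4 Jordan blocks; the rank sequence gives block sizes [1, 1, 1, 1].

Assembling the blocks gives the Jordan form J above.

J = [[3, 0, 0, 0], [0, 3, 0, 0], [0, 0, 3, 0], [0, 0, 0, 3]]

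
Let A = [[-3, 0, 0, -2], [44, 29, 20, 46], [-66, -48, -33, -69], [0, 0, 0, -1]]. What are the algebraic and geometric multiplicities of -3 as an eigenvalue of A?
algebraic multiplicity 2, geometric multiplicity 2

The characteristic polynomial is (x + 1)^2(x + 3)^2, so the factor x + 3 appears with exponent 2: the algebraic multiplicity is 2.

rank(A + 3I) = 2, so the eigenspace has dimension 4 - 2 = 2: the geometric multiplicity is 2.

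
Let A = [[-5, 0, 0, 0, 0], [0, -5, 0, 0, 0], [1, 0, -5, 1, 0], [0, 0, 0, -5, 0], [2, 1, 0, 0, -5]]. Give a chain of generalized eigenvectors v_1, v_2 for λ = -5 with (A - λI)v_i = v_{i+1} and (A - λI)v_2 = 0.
We seek v_1 ∈ ker((A + 5I)^2) \ ker(A + 5I), then set v_{i+1} = (A + 5I) v_i.

One such chain is v_1 = [[0, 1, 2, 0, 0]]^T, v_2 = [[0, 0, 0, 0, 1]]^T. Check: (A + 5I) v_2 = [[0, 0, 0, 0, 0]]^T = 0.

v_1 = [[0, 1, 2, 0, 0]]^T, v_2 = [[0, 0, 0, 0, 1]]^T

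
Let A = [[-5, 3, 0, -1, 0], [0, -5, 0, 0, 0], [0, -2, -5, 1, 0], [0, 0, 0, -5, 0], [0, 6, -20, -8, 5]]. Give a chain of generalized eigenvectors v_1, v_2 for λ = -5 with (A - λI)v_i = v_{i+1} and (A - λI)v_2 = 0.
We seek v_1 ∈ ker((A + 5I)^2) \ ker(A + 5I), then set v_{i+1} = (A + 5I) v_i.

One such chain is v_1 = [[0, 1, 0, 1, 0]]^T, v_2 = [[2, 0, -1, 0, -2]]^T. Check: (A + 5I) v_2 = [[0, 0, 0, 0, 0]]^T = 0.

v_1 = [[0, 1, 0, 1, 0]]^T, v_2 = [[2, 0, -1, 0, -2]]^T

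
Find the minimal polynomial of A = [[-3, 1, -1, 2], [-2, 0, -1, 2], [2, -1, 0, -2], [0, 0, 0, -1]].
The characteristic polynomial factors as (x + 1)^4. The minimal polynomial is ∏(x - λ)^{k_λ} where k_λ is the size of the largest Jordan block at λ.

For λ = -1: rank(A + I) = 1, and the largest Jordan block has size 2 (the smallest k with rank((A + I)^k) = rank((A + I)^(k+1))).

So m_A(x) = (x + 1)^2.

m_A(x) = (x + 1)^2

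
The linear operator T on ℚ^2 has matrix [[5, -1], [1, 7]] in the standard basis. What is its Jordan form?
J = [[6, 1], [0, 6]]

The characteristic polynomial is det(xI - A) = (x - 6)^2, so the eigenvalues are 6 (algebraic multiplicity 2).

For λ = 6: rank(A - 6I) = 1, rank((A - 6I)^2) = 0. The eigenspace has dimension 2 - 1 = 1, so there is 1 Jordan block; the rank sequence gives block sizes [2].

Assembling the blocks gives the Jordan form J above.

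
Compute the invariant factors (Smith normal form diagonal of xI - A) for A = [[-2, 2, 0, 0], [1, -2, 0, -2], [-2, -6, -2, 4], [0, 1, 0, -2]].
x + 2, (x + 2)^3

The Jordan structure of A has elementary divisors (x + 2)^3, (x + 2). Arranging the block sizes at each eigenvalue in decreasing order and taking row products gives the invariant factors.

Invariant factors (smallest first, each dividing the next): x + 2, (x + 2)^3.

Check: the last factor (x + 2)^3 is the minimal polynomial, and the product (x + 2)^4 is the characteristic polynomial.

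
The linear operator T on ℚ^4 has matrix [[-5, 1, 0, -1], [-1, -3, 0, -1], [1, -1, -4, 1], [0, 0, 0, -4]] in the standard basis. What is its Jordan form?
The characteristic polynomial is det(xI - A) = (x + 4)^4, so the eigenvalues are -4 (algebraic multiplicity 4).

For λ = -4: rank(A + 4I) = 1, rank((A + 4I)^2) = 0. The eigenspace has dimension 4 - 1 = 3, so there are 3 Jordan blocks; the rank sequence gives block sizes [2, 1, 1].

Assembling the blocks gives the Jordan form J above.

J = [[-4, 1, 0, 0], [0, -4, 0, 0], [0, 0, -4, 0], [0, 0, 0, -4]]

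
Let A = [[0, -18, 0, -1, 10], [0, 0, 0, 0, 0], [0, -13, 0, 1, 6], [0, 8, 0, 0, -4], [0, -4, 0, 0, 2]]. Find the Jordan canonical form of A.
The characteristic polynomial is det(xI - A) = x^4(x - 2), so the eigenvalues are 0 (algebraic multiplicity 4), 2 (algebraic multiplicity 1).

For λ = 0: rank(A) = 3, rank(A^2) = 1. The eigenspace has dimension 5 - 3 = 2, so there are 2 Jordan blocks; the rank sequence gives block sizes [2, 2].

For λ = 2: algebraic multiplicity 1 gives one 1×1 block.

Assembling the blocks gives the Jordan form J above.

J = [[0, 1, 0, 0, 0], [0, 0, 0, 0, 0], [0, 0, 0, 1, 0], [0, 0, 0, 0, 0], [0, 0, 0, 0, 2]]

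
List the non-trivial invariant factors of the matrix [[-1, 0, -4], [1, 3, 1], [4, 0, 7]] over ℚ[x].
x - 3, (x - 3)^2

The Jordan structure of A has elementary divisors (x - 3)^2, (x - 3). Arranging the block sizes at each eigenvalue in decreasing order and taking row products gives the invariant factors.

Invariant factors (smallest first, each dividing the next): x - 3, (x - 3)^2.

Check: the last factor (x - 3)^2 is the minimal polynomial, and the product (x - 3)^3 is the characteristic polynomial.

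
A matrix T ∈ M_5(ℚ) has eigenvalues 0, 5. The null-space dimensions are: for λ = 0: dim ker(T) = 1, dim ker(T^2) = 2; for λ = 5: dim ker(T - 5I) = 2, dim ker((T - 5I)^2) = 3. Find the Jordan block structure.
λ = 0: successive nullity increments [1, 1] count blocks of size ≥ k; block sizes are [2].
λ = 5: successive nullity increments [2, 1] count blocks of size ≥ k; block sizes are [2, 1].

Jordan blocks: (0, 2), (5, 2), (5, 1)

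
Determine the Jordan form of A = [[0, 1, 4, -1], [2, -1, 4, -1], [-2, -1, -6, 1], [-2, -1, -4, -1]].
The characteristic polynomial is det(xI - A) = (x + 2)^4, so the eigenvalues are -2 (algebraic multiplicity 4).

For λ = -2: rank(A + 2I) = 1, rank((A + 2I)^2) = 0. The eigenspace has dimension 4 - 1 = 3, so there are 3 Jordan blocks; the rank sequence gives block sizes [2, 1, 1].

Assembling the blocks gives the Jordan form J above.

J = [[-2, 1, 0, 0], [0, -2, 0, 0], [0, 0, -2, 0], [0, 0, 0, -2]]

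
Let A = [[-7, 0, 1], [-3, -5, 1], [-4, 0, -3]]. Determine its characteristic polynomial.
xI - A = [[x + 7, 0, -1], [3, x + 5, -1], [4, 0, x + 3]].

Expanding det(xI - A) along the first row:
det(xI - A) = + (x + 7)·det([[x + 5, -1], [0, x + 3]]) - (0)·det([[3, -1], [4, x + 3]]) + (-1)·det([[3, x + 5], [4, 0]]).

Evaluating gives χ_A(x) = x^3 + 15x^2 + 75x + 125 = (x + 5)^3.

χ_A(x) = (x + 5)^3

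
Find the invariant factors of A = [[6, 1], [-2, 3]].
The Jordan structure of A has elementary divisors (x - 4), (x - 5). Arranging the block sizes at each eigenvalue in decreasing order and taking row products gives the invariant factors.

Invariant factors (smallest first, each dividing the next): (x - 5)(x - 4).

Check: the last factor (x - 5)(x - 4) is the minimal polynomial, and the product (x - 5)(x - 4) is the characteristic polynomial.

(x - 5)(x - 4)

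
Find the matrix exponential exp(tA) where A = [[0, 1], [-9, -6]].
e^{tA} = [[(3*t + 1)*e^{-3*t}, t*e^{-3*t}], [-9*t*e^{-3*t}, (1 - 3*t)*e^{-3*t}]]

A has Jordan form J = [[-3, 1], [0, -3]] with A = PJP^{-1}, so e^{tA} = P e^{tJ} P^{-1}.

For a Jordan block J_k(λ), e^{tJ_k(λ)} = e^{λt} · (I + tN + t^2 N^2/2! + ... + t^{k-1} N^{k-1}/(k-1)!) where N is the nilpotent superdiagonal part.

Assembling the blocks and conjugating back gives the entries of e^{tA} as shown above.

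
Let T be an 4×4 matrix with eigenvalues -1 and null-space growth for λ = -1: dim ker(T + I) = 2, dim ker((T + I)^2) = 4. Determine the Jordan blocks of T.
Jordan blocks: (-1, 2), (-1, 2)

λ = -1: successive nullity increments [2, 2] count blocks of size ≥ k; block sizes are [2, 2].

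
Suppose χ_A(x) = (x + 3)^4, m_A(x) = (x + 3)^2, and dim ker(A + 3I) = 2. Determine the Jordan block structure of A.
λ = -3: algebraic multiplicity 4 (exponent in χ_A), largest block size 2 (exponent in m_A), 2 blocks (geometric multiplicity). These force block sizes [2, 2].

Jordan blocks: (-3, 2), (-3, 2)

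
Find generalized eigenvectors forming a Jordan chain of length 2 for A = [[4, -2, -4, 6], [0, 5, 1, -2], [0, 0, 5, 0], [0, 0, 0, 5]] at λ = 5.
We seek v_1 ∈ ker((A - 5I)^2) \ ker(A - 5I), then set v_{i+1} = (A - 5I) v_i.

One such chain is v_1 = [[-4, 1, 1, 0]]^T, v_2 = [[-2, 1, 0, 0]]^T. Check: (A - 5I) v_2 = [[0, 0, 0, 0]]^T = 0.

v_1 = [[-4, 1, 1, 0]]^T, v_2 = [[-2, 1, 0, 0]]^T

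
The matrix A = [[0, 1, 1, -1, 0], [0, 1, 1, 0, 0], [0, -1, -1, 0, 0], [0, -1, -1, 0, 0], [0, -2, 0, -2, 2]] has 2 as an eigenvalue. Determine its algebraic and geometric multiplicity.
algebraic multiplicity 1, geometric multiplicity 1

The characteristic polynomial is x^4(x - 2), so the factor x - 2 appears with exponent 1: the algebraic multiplicity is 1.

rank(A - 2I) = 4, so the eigenspace has dimension 5 - 4 = 1: the geometric multiplicity is 1.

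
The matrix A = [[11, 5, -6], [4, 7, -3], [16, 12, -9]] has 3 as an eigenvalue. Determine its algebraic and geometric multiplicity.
The characteristic polynomial is (x - 3)^3, so the factor x - 3 appears with exponent 3: the algebraic multiplicity is 3.

rank(A - 3I) = 2, so the eigenspace has dimension 3 - 2 = 1: the geometric multiplicity is 1.

Since 1 < 3, A is not diagonalizable.

algebraic multiplicity 3, geometric multiplicity 1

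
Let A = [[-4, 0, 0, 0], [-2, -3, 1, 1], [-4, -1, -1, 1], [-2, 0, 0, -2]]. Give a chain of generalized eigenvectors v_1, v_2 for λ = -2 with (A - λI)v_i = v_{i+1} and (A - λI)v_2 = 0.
v_1 = [[0, 0, 1, 0]]^T, v_2 = [[0, 1, 1, 0]]^T

We seek v_1 ∈ ker((A + 2I)^2) \ ker(A + 2I), then set v_{i+1} = (A + 2I) v_i.

One such chain is v_1 = [[0, 0, 1, 0]]^T, v_2 = [[0, 1, 1, 0]]^T. Check: (A + 2I) v_2 = [[0, 0, 0, 0]]^T = 0.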